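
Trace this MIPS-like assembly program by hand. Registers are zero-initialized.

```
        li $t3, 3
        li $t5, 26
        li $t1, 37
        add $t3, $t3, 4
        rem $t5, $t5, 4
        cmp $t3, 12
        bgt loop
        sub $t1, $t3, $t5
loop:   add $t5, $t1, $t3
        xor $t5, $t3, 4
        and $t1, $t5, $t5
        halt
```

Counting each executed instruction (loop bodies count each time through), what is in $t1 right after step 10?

after li $t3, 3: $t3=3
after li $t5, 26: $t5=26
after li $t1, 37: $t1=37
after add $t3, $t3, 4: $t3=3+4=7
after rem $t5, $t5, 4: $t5=26%4=2
cmp $t3, 12  (cmp 7,12)
bgt loop: not taken
after sub $t1, $t3, $t5: $t1=7-2=5
after add $t5, $t1, $t3: $t5=5+7=12
after xor $t5, $t3, 4: $t5=7^4=3
After step 10: $t1 = 5.

5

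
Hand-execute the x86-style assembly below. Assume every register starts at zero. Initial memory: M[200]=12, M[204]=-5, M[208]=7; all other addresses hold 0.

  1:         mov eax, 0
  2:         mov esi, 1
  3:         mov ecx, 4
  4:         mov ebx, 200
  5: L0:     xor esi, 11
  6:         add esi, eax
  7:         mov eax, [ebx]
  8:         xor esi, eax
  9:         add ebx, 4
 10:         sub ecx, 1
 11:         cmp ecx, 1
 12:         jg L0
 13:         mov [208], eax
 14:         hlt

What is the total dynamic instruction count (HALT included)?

30

mov eax, 0 → eax=0
mov esi, 1 → esi=1
mov ecx, 4 → ecx=4
mov ebx, 200 → ebx=200
xor esi, 11 → esi=1^11=10
add esi, eax → esi=10+0=10
mov eax, [ebx] → eax=M[200]=12
xor esi, eax → esi=10^12=6
add ebx, 4 → ebx=200+4=204
sub ecx, 1 → ecx=4-1=3
cmp ecx, 1  (cmp 3,1)
jg L0: taken
xor esi, 11 → esi=6^11=13
add esi, eax → esi=13+12=25
mov eax, [ebx] → eax=M[204]=-5
xor esi, eax → esi=25^(-5)=-30
add ebx, 4 → ebx=204+4=208
sub ecx, 1 → ecx=3-1=2
cmp ecx, 1  (cmp 2,1)
jg L0: taken
xor esi, 11 → esi=(-30)^11=-23
add esi, eax → esi=(-23)+(-5)=-28
mov eax, [ebx] → eax=M[208]=7
xor esi, eax → esi=(-28)^7=-29
add ebx, 4 → ebx=208+4=212
sub ecx, 1 → ecx=2-1=1
cmp ecx, 1  (cmp 1,1)
jg L0: not taken
mov [208], eax → M[208]=7
halt.
Total executed instructions: 30.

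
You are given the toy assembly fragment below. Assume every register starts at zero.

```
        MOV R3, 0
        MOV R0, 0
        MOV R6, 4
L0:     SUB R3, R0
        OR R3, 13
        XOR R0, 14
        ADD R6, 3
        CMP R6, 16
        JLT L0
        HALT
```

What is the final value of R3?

-3

MOV R3, 0 → R3=0
MOV R0, 0 → R0=0
MOV R6, 4 → R6=4
SUB R3, R0 → R3=0-0=0
OR R3, 13 → R3=0|13=13
XOR R0, 14 → R0=0^14=14
ADD R6, 3 → R6=4+3=7
CMP R6, 16  (cmp 7,16)
JLT L0: taken
SUB R3, R0 → R3=13-14=-1
OR R3, 13 → R3=(-1)|13=-1
XOR R0, 14 → R0=14^14=0
ADD R6, 3 → R6=7+3=10
CMP R6, 16  (cmp 10,16)
JLT L0: taken
SUB R3, R0 → R3=(-1)-0=-1
OR R3, 13 → R3=(-1)|13=-1
XOR R0, 14 → R0=0^14=14
ADD R6, 3 → R6=10+3=13
CMP R6, 16  (cmp 13,16)
JLT L0: taken
SUB R3, R0 → R3=(-1)-14=-15
OR R3, 13 → R3=(-15)|13=-3
XOR R0, 14 → R0=14^14=0
ADD R6, 3 → R6=13+3=16
CMP R6, 16  (cmp 16,16)
JLT L0: not taken
halt.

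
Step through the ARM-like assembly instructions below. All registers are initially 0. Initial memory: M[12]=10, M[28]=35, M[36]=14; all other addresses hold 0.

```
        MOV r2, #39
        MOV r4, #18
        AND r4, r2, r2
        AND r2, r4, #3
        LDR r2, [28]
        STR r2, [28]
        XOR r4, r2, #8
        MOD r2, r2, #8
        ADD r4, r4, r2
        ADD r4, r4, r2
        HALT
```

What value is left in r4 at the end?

r2=39
r4=18
r4=39&39=39
r2=39&3=3
r2=M[28]=35
STR r2, [28] → M[28]=35
r4=35^8=43
r2=35%8=3
r4=43+3=46
r4=46+3=49
halt.

49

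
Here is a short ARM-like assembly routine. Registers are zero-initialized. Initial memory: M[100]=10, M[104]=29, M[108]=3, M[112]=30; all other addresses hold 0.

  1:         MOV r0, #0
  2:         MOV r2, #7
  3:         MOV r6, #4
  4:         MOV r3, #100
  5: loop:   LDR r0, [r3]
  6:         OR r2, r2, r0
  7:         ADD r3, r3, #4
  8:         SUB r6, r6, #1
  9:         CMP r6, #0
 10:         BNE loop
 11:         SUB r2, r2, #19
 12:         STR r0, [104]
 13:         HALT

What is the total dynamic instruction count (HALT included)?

31

r0=0
r2=7
r6=4
r3=100
r0=M[100]=10
r2=7|10=15
r3=100+4=104
r6=4-1=3
CMP r6, #0  (cmp 3,0)
BNE loop: taken
r0=M[104]=29
r2=15|29=31
r3=104+4=108
r6=3-1=2
CMP r6, #0  (cmp 2,0)
BNE loop: taken
r0=M[108]=3
r2=31|3=31
r3=108+4=112
r6=2-1=1
CMP r6, #0  (cmp 1,0)
BNE loop: taken
r0=M[112]=30
r2=31|30=31
r3=112+4=116
r6=1-1=0
CMP r6, #0  (cmp 0,0)
BNE loop: not taken
r2=31-19=12
STR r0, [104] → M[104]=30
halt.
Total executed instructions: 31.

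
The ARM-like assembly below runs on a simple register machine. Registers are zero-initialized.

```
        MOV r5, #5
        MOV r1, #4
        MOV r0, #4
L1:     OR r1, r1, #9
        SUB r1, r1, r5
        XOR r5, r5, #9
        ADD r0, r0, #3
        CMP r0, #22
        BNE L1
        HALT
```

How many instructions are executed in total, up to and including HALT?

40

MOV r5, #5 → r5=5
MOV r1, #4 → r1=4
MOV r0, #4 → r0=4
OR r1, r1, #9 → r1=4|9=13
SUB r1, r1, r5 → r1=13-5=8
XOR r5, r5, #9 → r5=5^9=12
ADD r0, r0, #3 → r0=4+3=7
CMP r0, #22  (cmp 7,22)
BNE L1: taken
OR r1, r1, #9 → r1=8|9=9
SUB r1, r1, r5 → r1=9-12=-3
XOR r5, r5, #9 → r5=12^9=5
ADD r0, r0, #3 → r0=7+3=10
CMP r0, #22  (cmp 10,22)
BNE L1: taken
OR r1, r1, #9 → r1=(-3)|9=-3
SUB r1, r1, r5 → r1=(-3)-5=-8
XOR r5, r5, #9 → r5=5^9=12
ADD r0, r0, #3 → r0=10+3=13
CMP r0, #22  (cmp 13,22)
BNE L1: taken
OR r1, r1, #9 → r1=(-8)|9=-7
SUB r1, r1, r5 → r1=(-7)-12=-19
XOR r5, r5, #9 → r5=12^9=5
ADD r0, r0, #3 → r0=13+3=16
CMP r0, #22  (cmp 16,22)
BNE L1: taken
OR r1, r1, #9 → r1=(-19)|9=-19
SUB r1, r1, r5 → r1=(-19)-5=-24
XOR r5, r5, #9 → r5=5^9=12
ADD r0, r0, #3 → r0=16+3=19
CMP r0, #22  (cmp 19,22)
BNE L1: taken
OR r1, r1, #9 → r1=(-24)|9=-23
SUB r1, r1, r5 → r1=(-23)-12=-35
XOR r5, r5, #9 → r5=12^9=5
ADD r0, r0, #3 → r0=19+3=22
CMP r0, #22  (cmp 22,22)
BNE L1: not taken
halt.
Total executed instructions: 40.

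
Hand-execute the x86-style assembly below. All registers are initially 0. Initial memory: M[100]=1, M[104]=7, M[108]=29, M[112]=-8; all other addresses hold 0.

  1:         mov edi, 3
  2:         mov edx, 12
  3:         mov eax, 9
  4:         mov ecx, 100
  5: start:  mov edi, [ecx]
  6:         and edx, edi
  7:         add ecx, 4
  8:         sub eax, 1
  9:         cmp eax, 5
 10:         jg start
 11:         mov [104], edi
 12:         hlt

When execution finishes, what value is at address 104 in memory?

-8

edi=3
edx=12
eax=9
ecx=100
edi=M[100]=1
edx=12&1=0
ecx=100+4=104
eax=9-1=8
cmp eax, 5  (cmp 8,5)
jg start: taken
edi=M[104]=7
edx=0&7=0
ecx=104+4=108
eax=8-1=7
cmp eax, 5  (cmp 7,5)
jg start: taken
edi=M[108]=29
edx=0&29=0
ecx=108+4=112
eax=7-1=6
cmp eax, 5  (cmp 6,5)
jg start: taken
edi=M[112]=-8
edx=0&(-8)=0
ecx=112+4=116
eax=6-1=5
cmp eax, 5  (cmp 5,5)
jg start: not taken
mov [104], edi → M[104]=-8
halt.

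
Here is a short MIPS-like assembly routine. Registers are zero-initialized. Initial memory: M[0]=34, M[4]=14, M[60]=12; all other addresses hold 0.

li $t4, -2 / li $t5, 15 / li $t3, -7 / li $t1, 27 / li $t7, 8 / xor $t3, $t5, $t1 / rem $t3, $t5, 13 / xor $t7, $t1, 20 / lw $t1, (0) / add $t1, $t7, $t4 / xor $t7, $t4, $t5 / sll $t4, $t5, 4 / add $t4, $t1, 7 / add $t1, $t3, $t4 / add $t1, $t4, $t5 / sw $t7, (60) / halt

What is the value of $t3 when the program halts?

li $t4, -2 → $t4=-2
li $t5, 15 → $t5=15
li $t3, -7 → $t3=-7
li $t1, 27 → $t1=27
li $t7, 8 → $t7=8
xor $t3, $t5, $t1 → $t3=15^27=20
rem $t3, $t5, 13 → $t3=15%13=2
xor $t7, $t1, 20 → $t7=27^20=15
lw $t1, (0) → $t1=M[0]=34
add $t1, $t7, $t4 → $t1=15+(-2)=13
xor $t7, $t4, $t5 → $t7=(-2)^15=-15
sll $t4, $t5, 4 → $t4=15<<4=240
add $t4, $t1, 7 → $t4=13+7=20
add $t1, $t3, $t4 → $t1=2+20=22
add $t1, $t4, $t5 → $t1=20+15=35
sw $t7, (60) → M[60]=-15
halt.

2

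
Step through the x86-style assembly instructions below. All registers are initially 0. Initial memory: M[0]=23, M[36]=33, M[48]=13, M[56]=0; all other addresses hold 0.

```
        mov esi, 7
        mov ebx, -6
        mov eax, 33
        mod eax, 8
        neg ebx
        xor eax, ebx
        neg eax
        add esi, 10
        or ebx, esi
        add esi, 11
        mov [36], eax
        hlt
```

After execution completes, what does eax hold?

after mov esi, 7: esi=7
after mov ebx, -6: ebx=-6
after mov eax, 33: eax=33
after mod eax, 8: eax=33%8=1
after neg ebx: ebx=-(-6)=6
after xor eax, ebx: eax=1^6=7
after neg eax: eax=-(7)=-7
after add esi, 10: esi=7+10=17
after or ebx, esi: ebx=6|17=23
after add esi, 11: esi=17+11=28
mov [36], eax → M[36]=-7
halt.

-7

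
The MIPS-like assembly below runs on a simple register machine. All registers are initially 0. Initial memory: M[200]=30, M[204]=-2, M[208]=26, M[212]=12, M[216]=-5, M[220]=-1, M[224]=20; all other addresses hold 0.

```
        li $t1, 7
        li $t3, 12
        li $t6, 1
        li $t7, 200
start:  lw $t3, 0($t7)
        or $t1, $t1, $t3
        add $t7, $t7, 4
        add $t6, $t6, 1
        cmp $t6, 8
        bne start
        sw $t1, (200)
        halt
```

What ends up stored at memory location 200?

li $t1, 7 → $t1=7
li $t3, 12 → $t3=12
li $t6, 1 → $t6=1
li $t7, 200 → $t7=200
lw $t3, 0($t7) → $t3=M[200]=30
or $t1, $t1, $t3 → $t1=7|30=31
add $t7, $t7, 4 → $t7=200+4=204
add $t6, $t6, 1 → $t6=1+1=2
cmp $t6, 8  (cmp 2,8)
bne start: taken
lw $t3, 0($t7) → $t3=M[204]=-2
or $t1, $t1, $t3 → $t1=31|(-2)=-1
add $t7, $t7, 4 → $t7=204+4=208
add $t6, $t6, 1 → $t6=2+1=3
cmp $t6, 8  (cmp 3,8)
bne start: taken
lw $t3, 0($t7) → $t3=M[208]=26
or $t1, $t1, $t3 → $t1=(-1)|26=-1
add $t7, $t7, 4 → $t7=208+4=212
add $t6, $t6, 1 → $t6=3+1=4
cmp $t6, 8  (cmp 4,8)
bne start: taken
lw $t3, 0($t7) → $t3=M[212]=12
or $t1, $t1, $t3 → $t1=(-1)|12=-1
add $t7, $t7, 4 → $t7=212+4=216
add $t6, $t6, 1 → $t6=4+1=5
cmp $t6, 8  (cmp 5,8)
bne start: taken
lw $t3, 0($t7) → $t3=M[216]=-5
or $t1, $t1, $t3 → $t1=(-1)|(-5)=-1
add $t7, $t7, 4 → $t7=216+4=220
add $t6, $t6, 1 → $t6=5+1=6
cmp $t6, 8  (cmp 6,8)
bne start: taken
lw $t3, 0($t7) → $t3=M[220]=-1
or $t1, $t1, $t3 → $t1=(-1)|(-1)=-1
add $t7, $t7, 4 → $t7=220+4=224
add $t6, $t6, 1 → $t6=6+1=7
cmp $t6, 8  (cmp 7,8)
bne start: taken
lw $t3, 0($t7) → $t3=M[224]=20
or $t1, $t1, $t3 → $t1=(-1)|20=-1
add $t7, $t7, 4 → $t7=224+4=228
add $t6, $t6, 1 → $t6=7+1=8
cmp $t6, 8  (cmp 8,8)
bne start: not taken
sw $t1, (200) → M[200]=-1
halt.

-1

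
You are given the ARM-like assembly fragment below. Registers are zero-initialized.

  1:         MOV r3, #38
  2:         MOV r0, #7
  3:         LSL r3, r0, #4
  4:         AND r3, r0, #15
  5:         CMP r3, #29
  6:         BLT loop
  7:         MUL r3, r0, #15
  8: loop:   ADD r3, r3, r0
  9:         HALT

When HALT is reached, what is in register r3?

after MOV r3, #38: r3=38
after MOV r0, #7: r0=7
after LSL r3, r0, #4: r3=7<<4=112
after AND r3, r0, #15: r3=7&15=7
CMP r3, #29  (cmp 7,29)
BLT loop: taken
after ADD r3, r3, r0: r3=7+7=14
halt.

14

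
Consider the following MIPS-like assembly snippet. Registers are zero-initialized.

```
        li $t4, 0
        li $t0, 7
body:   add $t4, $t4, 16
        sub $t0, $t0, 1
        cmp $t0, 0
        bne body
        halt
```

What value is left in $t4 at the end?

li $t4, 0 → $t4=0
li $t0, 7 → $t0=7
add $t4, $t4, 16 → $t4=0+16=16
sub $t0, $t0, 1 → $t0=7-1=6
cmp $t0, 0  (cmp 6,0)
bne body: taken
add $t4, $t4, 16 → $t4=16+16=32
sub $t0, $t0, 1 → $t0=6-1=5
cmp $t0, 0  (cmp 5,0)
bne body: taken
add $t4, $t4, 16 → $t4=32+16=48
sub $t0, $t0, 1 → $t0=5-1=4
cmp $t0, 0  (cmp 4,0)
bne body: taken
add $t4, $t4, 16 → $t4=48+16=64
sub $t0, $t0, 1 → $t0=4-1=3
cmp $t0, 0  (cmp 3,0)
bne body: taken
add $t4, $t4, 16 → $t4=64+16=80
sub $t0, $t0, 1 → $t0=3-1=2
cmp $t0, 0  (cmp 2,0)
bne body: taken
add $t4, $t4, 16 → $t4=80+16=96
sub $t0, $t0, 1 → $t0=2-1=1
cmp $t0, 0  (cmp 1,0)
bne body: taken
add $t4, $t4, 16 → $t4=96+16=112
sub $t0, $t0, 1 → $t0=1-1=0
cmp $t0, 0  (cmp 0,0)
bne body: not taken
halt.

112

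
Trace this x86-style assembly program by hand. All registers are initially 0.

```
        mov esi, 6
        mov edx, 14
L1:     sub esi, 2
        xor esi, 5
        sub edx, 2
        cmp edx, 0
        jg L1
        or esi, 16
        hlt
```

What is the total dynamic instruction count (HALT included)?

39

mov esi, 6 → esi=6
mov edx, 14 → edx=14
sub esi, 2 → esi=6-2=4
xor esi, 5 → esi=4^5=1
sub edx, 2 → edx=14-2=12
cmp edx, 0  (cmp 12,0)
jg L1: taken
sub esi, 2 → esi=1-2=-1
xor esi, 5 → esi=(-1)^5=-6
sub edx, 2 → edx=12-2=10
cmp edx, 0  (cmp 10,0)
jg L1: taken
sub esi, 2 → esi=(-6)-2=-8
xor esi, 5 → esi=(-8)^5=-3
sub edx, 2 → edx=10-2=8
cmp edx, 0  (cmp 8,0)
jg L1: taken
sub esi, 2 → esi=(-3)-2=-5
xor esi, 5 → esi=(-5)^5=-2
sub edx, 2 → edx=8-2=6
cmp edx, 0  (cmp 6,0)
jg L1: taken
sub esi, 2 → esi=(-2)-2=-4
xor esi, 5 → esi=(-4)^5=-7
sub edx, 2 → edx=6-2=4
cmp edx, 0  (cmp 4,0)
jg L1: taken
sub esi, 2 → esi=(-7)-2=-9
xor esi, 5 → esi=(-9)^5=-14
sub edx, 2 → edx=4-2=2
cmp edx, 0  (cmp 2,0)
jg L1: taken
sub esi, 2 → esi=(-14)-2=-16
xor esi, 5 → esi=(-16)^5=-11
sub edx, 2 → edx=2-2=0
cmp edx, 0  (cmp 0,0)
jg L1: not taken
or esi, 16 → esi=(-11)|16=-11
halt.
Total executed instructions: 39.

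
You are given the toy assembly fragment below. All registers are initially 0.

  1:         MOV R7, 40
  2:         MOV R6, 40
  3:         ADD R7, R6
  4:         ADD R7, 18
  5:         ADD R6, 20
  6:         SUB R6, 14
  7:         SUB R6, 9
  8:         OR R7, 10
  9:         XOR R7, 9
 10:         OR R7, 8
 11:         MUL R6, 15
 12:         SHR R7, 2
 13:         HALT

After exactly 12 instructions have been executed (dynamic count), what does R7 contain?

MOV R7, 40 → R7=40
MOV R6, 40 → R6=40
ADD R7, R6 → R7=40+40=80
ADD R7, 18 → R7=80+18=98
ADD R6, 20 → R6=40+20=60
SUB R6, 14 → R6=60-14=46
SUB R6, 9 → R6=46-9=37
OR R7, 10 → R7=98|10=106
XOR R7, 9 → R7=106^9=99
OR R7, 8 → R7=99|8=107
MUL R6, 15 → R6=37*15=555
SHR R7, 2 → R7=107>>2=26
After step 12: R7 = 26.

26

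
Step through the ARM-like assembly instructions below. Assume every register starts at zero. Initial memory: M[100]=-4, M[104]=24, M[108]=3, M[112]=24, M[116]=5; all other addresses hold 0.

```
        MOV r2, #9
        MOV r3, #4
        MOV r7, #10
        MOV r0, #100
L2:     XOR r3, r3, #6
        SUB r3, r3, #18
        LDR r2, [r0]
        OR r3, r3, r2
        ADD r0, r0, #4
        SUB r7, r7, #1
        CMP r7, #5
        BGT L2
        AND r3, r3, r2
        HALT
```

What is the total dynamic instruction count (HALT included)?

46

r2=9
r3=4
r7=10
r0=100
r3=4^6=2
r3=2-18=-16
r2=M[100]=-4
r3=(-16)|(-4)=-4
r0=100+4=104
r7=10-1=9
CMP r7, #5  (cmp 9,5)
BGT L2: taken
r3=(-4)^6=-6
r3=(-6)-18=-24
r2=M[104]=24
r3=(-24)|24=-8
r0=104+4=108
r7=9-1=8
CMP r7, #5  (cmp 8,5)
BGT L2: taken
r3=(-8)^6=-2
r3=(-2)-18=-20
r2=M[108]=3
r3=(-20)|3=-17
r0=108+4=112
r7=8-1=7
CMP r7, #5  (cmp 7,5)
BGT L2: taken
r3=(-17)^6=-23
r3=(-23)-18=-41
r2=M[112]=24
r3=(-41)|24=-33
r0=112+4=116
r7=7-1=6
CMP r7, #5  (cmp 6,5)
BGT L2: taken
r3=(-33)^6=-39
r3=(-39)-18=-57
r2=M[116]=5
r3=(-57)|5=-57
r0=116+4=120
r7=6-1=5
CMP r7, #5  (cmp 5,5)
BGT L2: not taken
r3=(-57)&5=5
halt.
Total executed instructions: 46.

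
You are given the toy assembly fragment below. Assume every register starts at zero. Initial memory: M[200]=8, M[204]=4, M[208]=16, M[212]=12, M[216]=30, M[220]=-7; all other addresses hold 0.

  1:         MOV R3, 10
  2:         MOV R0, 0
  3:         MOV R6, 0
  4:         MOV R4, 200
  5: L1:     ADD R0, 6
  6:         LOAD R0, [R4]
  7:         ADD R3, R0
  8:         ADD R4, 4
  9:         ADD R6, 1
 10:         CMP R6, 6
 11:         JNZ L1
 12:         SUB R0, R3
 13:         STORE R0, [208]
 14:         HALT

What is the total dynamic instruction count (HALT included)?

49

R3=10
R0=0
R6=0
R4=200
R0=0+6=6
R0=M[200]=8
R3=10+8=18
R4=200+4=204
R6=0+1=1
CMP R6, 6  (cmp 1,6)
JNZ L1: taken
R0=8+6=14
R0=M[204]=4
R3=18+4=22
R4=204+4=208
R6=1+1=2
CMP R6, 6  (cmp 2,6)
JNZ L1: taken
R0=4+6=10
R0=M[208]=16
R3=22+16=38
R4=208+4=212
R6=2+1=3
CMP R6, 6  (cmp 3,6)
JNZ L1: taken
R0=16+6=22
R0=M[212]=12
R3=38+12=50
R4=212+4=216
R6=3+1=4
CMP R6, 6  (cmp 4,6)
JNZ L1: taken
R0=12+6=18
R0=M[216]=30
R3=50+30=80
R4=216+4=220
R6=4+1=5
CMP R6, 6  (cmp 5,6)
JNZ L1: taken
R0=30+6=36
R0=M[220]=-7
R3=80+(-7)=73
R4=220+4=224
R6=5+1=6
CMP R6, 6  (cmp 6,6)
JNZ L1: not taken
R0=(-7)-73=-80
STORE R0, [208] → M[208]=-80
halt.
Total executed instructions: 49.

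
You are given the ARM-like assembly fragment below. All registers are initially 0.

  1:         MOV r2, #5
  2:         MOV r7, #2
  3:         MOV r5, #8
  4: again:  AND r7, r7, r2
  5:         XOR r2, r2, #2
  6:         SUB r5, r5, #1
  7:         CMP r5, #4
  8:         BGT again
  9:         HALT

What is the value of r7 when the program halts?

0

r2=5
r7=2
r5=8
r7=2&5=0
r2=5^2=7
r5=8-1=7
CMP r5, #4  (cmp 7,4)
BGT again: taken
r7=0&7=0
r2=7^2=5
r5=7-1=6
CMP r5, #4  (cmp 6,4)
BGT again: taken
r7=0&5=0
r2=5^2=7
r5=6-1=5
CMP r5, #4  (cmp 5,4)
BGT again: taken
r7=0&7=0
r2=7^2=5
r5=5-1=4
CMP r5, #4  (cmp 4,4)
BGT again: not taken
halt.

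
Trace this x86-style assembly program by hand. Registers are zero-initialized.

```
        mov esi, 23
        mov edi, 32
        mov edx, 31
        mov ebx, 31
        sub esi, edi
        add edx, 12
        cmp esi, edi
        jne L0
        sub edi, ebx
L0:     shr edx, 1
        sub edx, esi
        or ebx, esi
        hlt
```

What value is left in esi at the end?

after mov esi, 23: esi=23
after mov edi, 32: edi=32
after mov edx, 31: edx=31
after mov ebx, 31: ebx=31
after sub esi, edi: esi=23-32=-9
after add edx, 12: edx=31+12=43
cmp esi, edi  (cmp -9,32)
jne L0: taken
after shr edx, 1: edx=43>>1=21
after sub edx, esi: edx=21-(-9)=30
after or ebx, esi: ebx=31|(-9)=-1
halt.

-9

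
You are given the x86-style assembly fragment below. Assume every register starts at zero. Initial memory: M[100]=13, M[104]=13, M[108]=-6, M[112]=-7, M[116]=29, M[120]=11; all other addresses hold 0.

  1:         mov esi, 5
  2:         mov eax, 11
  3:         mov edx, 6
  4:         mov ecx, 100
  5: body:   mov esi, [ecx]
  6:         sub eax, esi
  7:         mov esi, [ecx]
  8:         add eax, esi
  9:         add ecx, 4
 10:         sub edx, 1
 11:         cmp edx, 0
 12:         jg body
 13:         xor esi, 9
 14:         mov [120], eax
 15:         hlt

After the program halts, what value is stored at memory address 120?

11

mov esi, 5 → esi=5
mov eax, 11 → eax=11
mov edx, 6 → edx=6
mov ecx, 100 → ecx=100
mov esi, [ecx] → esi=M[100]=13
sub eax, esi → eax=11-13=-2
mov esi, [ecx] → esi=M[100]=13
add eax, esi → eax=(-2)+13=11
add ecx, 4 → ecx=100+4=104
sub edx, 1 → edx=6-1=5
cmp edx, 0  (cmp 5,0)
jg body: taken
mov esi, [ecx] → esi=M[104]=13
sub eax, esi → eax=11-13=-2
mov esi, [ecx] → esi=M[104]=13
add eax, esi → eax=(-2)+13=11
add ecx, 4 → ecx=104+4=108
sub edx, 1 → edx=5-1=4
cmp edx, 0  (cmp 4,0)
jg body: taken
mov esi, [ecx] → esi=M[108]=-6
sub eax, esi → eax=11-(-6)=17
mov esi, [ecx] → esi=M[108]=-6
add eax, esi → eax=17+(-6)=11
add ecx, 4 → ecx=108+4=112
sub edx, 1 → edx=4-1=3
cmp edx, 0  (cmp 3,0)
jg body: taken
mov esi, [ecx] → esi=M[112]=-7
sub eax, esi → eax=11-(-7)=18
mov esi, [ecx] → esi=M[112]=-7
add eax, esi → eax=18+(-7)=11
add ecx, 4 → ecx=112+4=116
sub edx, 1 → edx=3-1=2
cmp edx, 0  (cmp 2,0)
jg body: taken
mov esi, [ecx] → esi=M[116]=29
sub eax, esi → eax=11-29=-18
mov esi, [ecx] → esi=M[116]=29
add eax, esi → eax=(-18)+29=11
add ecx, 4 → ecx=116+4=120
sub edx, 1 → edx=2-1=1
cmp edx, 0  (cmp 1,0)
jg body: taken
mov esi, [ecx] → esi=M[120]=11
sub eax, esi → eax=11-11=0
mov esi, [ecx] → esi=M[120]=11
add eax, esi → eax=0+11=11
add ecx, 4 → ecx=120+4=124
sub edx, 1 → edx=1-1=0
cmp edx, 0  (cmp 0,0)
jg body: not taken
xor esi, 9 → esi=11^9=2
mov [120], eax → M[120]=11
halt.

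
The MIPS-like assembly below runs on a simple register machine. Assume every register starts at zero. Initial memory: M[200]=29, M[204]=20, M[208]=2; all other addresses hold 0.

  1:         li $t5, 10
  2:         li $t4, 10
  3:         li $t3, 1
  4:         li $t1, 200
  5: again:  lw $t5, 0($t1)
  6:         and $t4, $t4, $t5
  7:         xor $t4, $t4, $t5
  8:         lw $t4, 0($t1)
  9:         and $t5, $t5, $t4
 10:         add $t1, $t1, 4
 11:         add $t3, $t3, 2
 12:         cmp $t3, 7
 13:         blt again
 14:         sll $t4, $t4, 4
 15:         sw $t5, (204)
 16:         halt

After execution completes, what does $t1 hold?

after li $t5, 10: $t5=10
after li $t4, 10: $t4=10
after li $t3, 1: $t3=1
after li $t1, 200: $t1=200
after lw $t5, 0($t1): $t5=M[200]=29
after and $t4, $t4, $t5: $t4=10&29=8
after xor $t4, $t4, $t5: $t4=8^29=21
after lw $t4, 0($t1): $t4=M[200]=29
after and $t5, $t5, $t4: $t5=29&29=29
after add $t1, $t1, 4: $t1=200+4=204
after add $t3, $t3, 2: $t3=1+2=3
cmp $t3, 7  (cmp 3,7)
blt again: taken
after lw $t5, 0($t1): $t5=M[204]=20
after and $t4, $t4, $t5: $t4=29&20=20
after xor $t4, $t4, $t5: $t4=20^20=0
after lw $t4, 0($t1): $t4=M[204]=20
after and $t5, $t5, $t4: $t5=20&20=20
after add $t1, $t1, 4: $t1=204+4=208
after add $t3, $t3, 2: $t3=3+2=5
cmp $t3, 7  (cmp 5,7)
blt again: taken
after lw $t5, 0($t1): $t5=M[208]=2
after and $t4, $t4, $t5: $t4=20&2=0
after xor $t4, $t4, $t5: $t4=0^2=2
after lw $t4, 0($t1): $t4=M[208]=2
after and $t5, $t5, $t4: $t5=2&2=2
after add $t1, $t1, 4: $t1=208+4=212
after add $t3, $t3, 2: $t3=5+2=7
cmp $t3, 7  (cmp 7,7)
blt again: not taken
after sll $t4, $t4, 4: $t4=2<<4=32
sw $t5, (204) → M[204]=2
halt.

212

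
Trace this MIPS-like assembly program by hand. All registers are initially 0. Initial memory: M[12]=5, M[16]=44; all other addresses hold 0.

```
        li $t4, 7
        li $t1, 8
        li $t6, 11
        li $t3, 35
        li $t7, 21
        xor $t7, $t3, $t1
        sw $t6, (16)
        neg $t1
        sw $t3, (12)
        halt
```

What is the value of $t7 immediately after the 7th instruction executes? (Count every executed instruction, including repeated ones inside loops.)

43

$t4=7
$t1=8
$t6=11
$t3=35
$t7=21
$t7=35^8=43
sw $t6, (16) → M[16]=11
After step 7: $t7 = 43.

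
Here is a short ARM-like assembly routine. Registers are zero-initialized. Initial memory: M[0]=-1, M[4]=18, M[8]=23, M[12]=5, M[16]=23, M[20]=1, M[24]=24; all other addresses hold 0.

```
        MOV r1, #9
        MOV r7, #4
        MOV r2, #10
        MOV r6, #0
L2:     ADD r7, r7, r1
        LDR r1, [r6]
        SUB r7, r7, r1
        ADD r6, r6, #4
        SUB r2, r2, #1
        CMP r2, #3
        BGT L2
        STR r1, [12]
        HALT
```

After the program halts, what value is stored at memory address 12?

24

MOV r1, #9 → r1=9
MOV r7, #4 → r7=4
MOV r2, #10 → r2=10
MOV r6, #0 → r6=0
ADD r7, r7, r1 → r7=4+9=13
LDR r1, [r6] → r1=M[0]=-1
SUB r7, r7, r1 → r7=13-(-1)=14
ADD r6, r6, #4 → r6=0+4=4
SUB r2, r2, #1 → r2=10-1=9
CMP r2, #3  (cmp 9,3)
BGT L2: taken
ADD r7, r7, r1 → r7=14+(-1)=13
LDR r1, [r6] → r1=M[4]=18
SUB r7, r7, r1 → r7=13-18=-5
ADD r6, r6, #4 → r6=4+4=8
SUB r2, r2, #1 → r2=9-1=8
CMP r2, #3  (cmp 8,3)
BGT L2: taken
ADD r7, r7, r1 → r7=(-5)+18=13
LDR r1, [r6] → r1=M[8]=23
SUB r7, r7, r1 → r7=13-23=-10
ADD r6, r6, #4 → r6=8+4=12
SUB r2, r2, #1 → r2=8-1=7
CMP r2, #3  (cmp 7,3)
BGT L2: taken
ADD r7, r7, r1 → r7=(-10)+23=13
LDR r1, [r6] → r1=M[12]=5
SUB r7, r7, r1 → r7=13-5=8
ADD r6, r6, #4 → r6=12+4=16
SUB r2, r2, #1 → r2=7-1=6
CMP r2, #3  (cmp 6,3)
BGT L2: taken
ADD r7, r7, r1 → r7=8+5=13
LDR r1, [r6] → r1=M[16]=23
SUB r7, r7, r1 → r7=13-23=-10
ADD r6, r6, #4 → r6=16+4=20
SUB r2, r2, #1 → r2=6-1=5
CMP r2, #3  (cmp 5,3)
BGT L2: taken
ADD r7, r7, r1 → r7=(-10)+23=13
LDR r1, [r6] → r1=M[20]=1
SUB r7, r7, r1 → r7=13-1=12
ADD r6, r6, #4 → r6=20+4=24
SUB r2, r2, #1 → r2=5-1=4
CMP r2, #3  (cmp 4,3)
BGT L2: taken
ADD r7, r7, r1 → r7=12+1=13
LDR r1, [r6] → r1=M[24]=24
SUB r7, r7, r1 → r7=13-24=-11
ADD r6, r6, #4 → r6=24+4=28
SUB r2, r2, #1 → r2=4-1=3
CMP r2, #3  (cmp 3,3)
BGT L2: not taken
STR r1, [12] → M[12]=24
halt.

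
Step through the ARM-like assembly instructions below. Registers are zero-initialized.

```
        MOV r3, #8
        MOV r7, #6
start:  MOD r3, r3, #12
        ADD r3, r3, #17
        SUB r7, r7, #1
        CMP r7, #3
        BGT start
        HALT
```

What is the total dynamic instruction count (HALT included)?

18

MOV r3, #8 → r3=8
MOV r7, #6 → r7=6
MOD r3, r3, #12 → r3=8%12=8
ADD r3, r3, #17 → r3=8+17=25
SUB r7, r7, #1 → r7=6-1=5
CMP r7, #3  (cmp 5,3)
BGT start: taken
MOD r3, r3, #12 → r3=25%12=1
ADD r3, r3, #17 → r3=1+17=18
SUB r7, r7, #1 → r7=5-1=4
CMP r7, #3  (cmp 4,3)
BGT start: taken
MOD r3, r3, #12 → r3=18%12=6
ADD r3, r3, #17 → r3=6+17=23
SUB r7, r7, #1 → r7=4-1=3
CMP r7, #3  (cmp 3,3)
BGT start: not taken
halt.
Total executed instructions: 18.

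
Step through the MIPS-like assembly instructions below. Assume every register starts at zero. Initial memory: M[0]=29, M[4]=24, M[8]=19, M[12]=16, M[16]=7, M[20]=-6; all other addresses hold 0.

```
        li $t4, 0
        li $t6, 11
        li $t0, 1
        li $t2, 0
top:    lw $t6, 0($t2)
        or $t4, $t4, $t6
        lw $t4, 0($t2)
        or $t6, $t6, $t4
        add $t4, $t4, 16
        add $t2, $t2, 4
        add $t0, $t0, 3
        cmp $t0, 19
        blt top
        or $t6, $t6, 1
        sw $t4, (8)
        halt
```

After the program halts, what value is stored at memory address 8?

10

$t4=0
$t6=11
$t0=1
$t2=0
$t6=M[0]=29
$t4=0|29=29
$t4=M[0]=29
$t6=29|29=29
$t4=29+16=45
$t2=0+4=4
$t0=1+3=4
cmp $t0, 19  (cmp 4,19)
blt top: taken
$t6=M[4]=24
$t4=45|24=61
$t4=M[4]=24
$t6=24|24=24
$t4=24+16=40
$t2=4+4=8
$t0=4+3=7
cmp $t0, 19  (cmp 7,19)
blt top: taken
$t6=M[8]=19
$t4=40|19=59
$t4=M[8]=19
$t6=19|19=19
$t4=19+16=35
$t2=8+4=12
$t0=7+3=10
cmp $t0, 19  (cmp 10,19)
blt top: taken
$t6=M[12]=16
$t4=35|16=51
$t4=M[12]=16
$t6=16|16=16
$t4=16+16=32
$t2=12+4=16
$t0=10+3=13
cmp $t0, 19  (cmp 13,19)
blt top: taken
$t6=M[16]=7
$t4=32|7=39
$t4=M[16]=7
$t6=7|7=7
$t4=7+16=23
$t2=16+4=20
$t0=13+3=16
cmp $t0, 19  (cmp 16,19)
blt top: taken
$t6=M[20]=-6
$t4=23|(-6)=-1
$t4=M[20]=-6
$t6=(-6)|(-6)=-6
$t4=(-6)+16=10
$t2=20+4=24
$t0=16+3=19
cmp $t0, 19  (cmp 19,19)
blt top: not taken
$t6=(-6)|1=-5
sw $t4, (8) → M[8]=10
halt.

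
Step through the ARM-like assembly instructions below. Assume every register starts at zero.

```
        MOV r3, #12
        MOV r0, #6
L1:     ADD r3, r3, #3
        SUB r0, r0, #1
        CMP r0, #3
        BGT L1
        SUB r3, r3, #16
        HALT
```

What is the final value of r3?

5

after MOV r3, #12: r3=12
after MOV r0, #6: r0=6
after ADD r3, r3, #3: r3=12+3=15
after SUB r0, r0, #1: r0=6-1=5
CMP r0, #3  (cmp 5,3)
BGT L1: taken
after ADD r3, r3, #3: r3=15+3=18
after SUB r0, r0, #1: r0=5-1=4
CMP r0, #3  (cmp 4,3)
BGT L1: taken
after ADD r3, r3, #3: r3=18+3=21
after SUB r0, r0, #1: r0=4-1=3
CMP r0, #3  (cmp 3,3)
BGT L1: not taken
after SUB r3, r3, #16: r3=21-16=5
halt.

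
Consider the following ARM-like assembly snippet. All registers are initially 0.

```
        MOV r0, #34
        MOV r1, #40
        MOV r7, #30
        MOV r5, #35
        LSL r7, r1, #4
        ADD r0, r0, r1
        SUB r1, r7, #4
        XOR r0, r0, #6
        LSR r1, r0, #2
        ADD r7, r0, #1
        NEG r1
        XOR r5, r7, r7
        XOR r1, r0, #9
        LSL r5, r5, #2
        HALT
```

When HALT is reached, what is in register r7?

MOV r0, #34 → r0=34
MOV r1, #40 → r1=40
MOV r7, #30 → r7=30
MOV r5, #35 → r5=35
LSL r7, r1, #4 → r7=40<<4=640
ADD r0, r0, r1 → r0=34+40=74
SUB r1, r7, #4 → r1=640-4=636
XOR r0, r0, #6 → r0=74^6=76
LSR r1, r0, #2 → r1=76>>2=19
ADD r7, r0, #1 → r7=76+1=77
NEG r1 → r1=-(19)=-19
XOR r5, r7, r7 → r5=77^77=0
XOR r1, r0, #9 → r1=76^9=69
LSL r5, r5, #2 → r5=0<<2=0
halt.

77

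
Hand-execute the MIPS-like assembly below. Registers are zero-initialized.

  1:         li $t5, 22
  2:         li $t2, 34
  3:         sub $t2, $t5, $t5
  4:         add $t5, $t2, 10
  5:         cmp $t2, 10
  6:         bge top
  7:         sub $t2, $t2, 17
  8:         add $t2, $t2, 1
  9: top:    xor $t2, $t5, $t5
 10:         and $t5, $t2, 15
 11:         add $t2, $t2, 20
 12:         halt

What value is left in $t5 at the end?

0

li $t5, 22 → $t5=22
li $t2, 34 → $t2=34
sub $t2, $t5, $t5 → $t2=22-22=0
add $t5, $t2, 10 → $t5=0+10=10
cmp $t2, 10  (cmp 0,10)
bge top: not taken
sub $t2, $t2, 17 → $t2=0-17=-17
add $t2, $t2, 1 → $t2=(-17)+1=-16
xor $t2, $t5, $t5 → $t2=10^10=0
and $t5, $t2, 15 → $t5=0&15=0
add $t2, $t2, 20 → $t2=0+20=20
halt.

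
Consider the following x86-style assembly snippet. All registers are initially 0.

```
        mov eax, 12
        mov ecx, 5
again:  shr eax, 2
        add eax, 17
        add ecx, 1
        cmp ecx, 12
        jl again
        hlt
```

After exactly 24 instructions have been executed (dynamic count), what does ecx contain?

9

eax=12
ecx=5
eax=12>>2=3
eax=3+17=20
ecx=5+1=6
cmp ecx, 12  (cmp 6,12)
jl again: taken
eax=20>>2=5
eax=5+17=22
ecx=6+1=7
cmp ecx, 12  (cmp 7,12)
jl again: taken
eax=22>>2=5
eax=5+17=22
ecx=7+1=8
cmp ecx, 12  (cmp 8,12)
jl again: taken
eax=22>>2=5
eax=5+17=22
ecx=8+1=9
cmp ecx, 12  (cmp 9,12)
jl again: taken
eax=22>>2=5
eax=5+17=22
After step 24: ecx = 9.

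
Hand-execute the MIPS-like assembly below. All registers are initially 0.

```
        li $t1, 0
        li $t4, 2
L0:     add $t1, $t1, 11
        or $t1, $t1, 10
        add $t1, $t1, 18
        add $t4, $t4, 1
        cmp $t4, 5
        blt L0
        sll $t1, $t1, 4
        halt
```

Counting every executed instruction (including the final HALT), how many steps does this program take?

22

$t1=0
$t4=2
$t1=0+11=11
$t1=11|10=11
$t1=11+18=29
$t4=2+1=3
cmp $t4, 5  (cmp 3,5)
blt L0: taken
$t1=29+11=40
$t1=40|10=42
$t1=42+18=60
$t4=3+1=4
cmp $t4, 5  (cmp 4,5)
blt L0: taken
$t1=60+11=71
$t1=71|10=79
$t1=79+18=97
$t4=4+1=5
cmp $t4, 5  (cmp 5,5)
blt L0: not taken
$t1=97<<4=1552
halt.
Total executed instructions: 22.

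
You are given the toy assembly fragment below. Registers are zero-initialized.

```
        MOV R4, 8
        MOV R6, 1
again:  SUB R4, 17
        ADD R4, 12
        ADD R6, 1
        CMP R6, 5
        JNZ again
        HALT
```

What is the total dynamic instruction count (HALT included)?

R4=8
R6=1
R4=8-17=-9
R4=(-9)+12=3
R6=1+1=2
CMP R6, 5  (cmp 2,5)
JNZ again: taken
R4=3-17=-14
R4=(-14)+12=-2
R6=2+1=3
CMP R6, 5  (cmp 3,5)
JNZ again: taken
R4=(-2)-17=-19
R4=(-19)+12=-7
R6=3+1=4
CMP R6, 5  (cmp 4,5)
JNZ again: taken
R4=(-7)-17=-24
R4=(-24)+12=-12
R6=4+1=5
CMP R6, 5  (cmp 5,5)
JNZ again: not taken
halt.
Total executed instructions: 23.

23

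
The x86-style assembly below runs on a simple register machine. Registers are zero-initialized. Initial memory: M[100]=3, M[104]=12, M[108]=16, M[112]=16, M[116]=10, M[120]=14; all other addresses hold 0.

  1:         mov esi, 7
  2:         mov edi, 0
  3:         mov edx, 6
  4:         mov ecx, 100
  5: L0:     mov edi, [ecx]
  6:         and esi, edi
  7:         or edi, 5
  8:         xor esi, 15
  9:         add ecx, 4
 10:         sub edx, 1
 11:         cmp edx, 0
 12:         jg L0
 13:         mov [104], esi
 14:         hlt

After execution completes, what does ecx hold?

mov esi, 7 → esi=7
mov edi, 0 → edi=0
mov edx, 6 → edx=6
mov ecx, 100 → ecx=100
mov edi, [ecx] → edi=M[100]=3
and esi, edi → esi=7&3=3
or edi, 5 → edi=3|5=7
xor esi, 15 → esi=3^15=12
add ecx, 4 → ecx=100+4=104
sub edx, 1 → edx=6-1=5
cmp edx, 0  (cmp 5,0)
jg L0: taken
mov edi, [ecx] → edi=M[104]=12
and esi, edi → esi=12&12=12
or edi, 5 → edi=12|5=13
xor esi, 15 → esi=12^15=3
add ecx, 4 → ecx=104+4=108
sub edx, 1 → edx=5-1=4
cmp edx, 0  (cmp 4,0)
jg L0: taken
mov edi, [ecx] → edi=M[108]=16
and esi, edi → esi=3&16=0
or edi, 5 → edi=16|5=21
xor esi, 15 → esi=0^15=15
add ecx, 4 → ecx=108+4=112
sub edx, 1 → edx=4-1=3
cmp edx, 0  (cmp 3,0)
jg L0: taken
mov edi, [ecx] → edi=M[112]=16
and esi, edi → esi=15&16=0
or edi, 5 → edi=16|5=21
xor esi, 15 → esi=0^15=15
add ecx, 4 → ecx=112+4=116
sub edx, 1 → edx=3-1=2
cmp edx, 0  (cmp 2,0)
jg L0: taken
mov edi, [ecx] → edi=M[116]=10
and esi, edi → esi=15&10=10
or edi, 5 → edi=10|5=15
xor esi, 15 → esi=10^15=5
add ecx, 4 → ecx=116+4=120
sub edx, 1 → edx=2-1=1
cmp edx, 0  (cmp 1,0)
jg L0: taken
mov edi, [ecx] → edi=M[120]=14
and esi, edi → esi=5&14=4
or edi, 5 → edi=14|5=15
xor esi, 15 → esi=4^15=11
add ecx, 4 → ecx=120+4=124
sub edx, 1 → edx=1-1=0
cmp edx, 0  (cmp 0,0)
jg L0: not taken
mov [104], esi → M[104]=11
halt.

124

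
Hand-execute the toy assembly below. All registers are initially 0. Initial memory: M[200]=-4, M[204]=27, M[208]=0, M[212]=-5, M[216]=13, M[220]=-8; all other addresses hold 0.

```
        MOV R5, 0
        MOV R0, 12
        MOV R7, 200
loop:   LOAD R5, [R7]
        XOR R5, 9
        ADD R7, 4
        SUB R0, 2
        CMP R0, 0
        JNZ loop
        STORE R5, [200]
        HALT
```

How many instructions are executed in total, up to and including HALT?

41

MOV R5, 0 → R5=0
MOV R0, 12 → R0=12
MOV R7, 200 → R7=200
LOAD R5, [R7] → R5=M[200]=-4
XOR R5, 9 → R5=(-4)^9=-11
ADD R7, 4 → R7=200+4=204
SUB R0, 2 → R0=12-2=10
CMP R0, 0  (cmp 10,0)
JNZ loop: taken
LOAD R5, [R7] → R5=M[204]=27
XOR R5, 9 → R5=27^9=18
ADD R7, 4 → R7=204+4=208
SUB R0, 2 → R0=10-2=8
CMP R0, 0  (cmp 8,0)
JNZ loop: taken
LOAD R5, [R7] → R5=M[208]=0
XOR R5, 9 → R5=0^9=9
ADD R7, 4 → R7=208+4=212
SUB R0, 2 → R0=8-2=6
CMP R0, 0  (cmp 6,0)
JNZ loop: taken
LOAD R5, [R7] → R5=M[212]=-5
XOR R5, 9 → R5=(-5)^9=-14
ADD R7, 4 → R7=212+4=216
SUB R0, 2 → R0=6-2=4
CMP R0, 0  (cmp 4,0)
JNZ loop: taken
LOAD R5, [R7] → R5=M[216]=13
XOR R5, 9 → R5=13^9=4
ADD R7, 4 → R7=216+4=220
SUB R0, 2 → R0=4-2=2
CMP R0, 0  (cmp 2,0)
JNZ loop: taken
LOAD R5, [R7] → R5=M[220]=-8
XOR R5, 9 → R5=(-8)^9=-15
ADD R7, 4 → R7=220+4=224
SUB R0, 2 → R0=2-2=0
CMP R0, 0  (cmp 0,0)
JNZ loop: not taken
STORE R5, [200] → M[200]=-15
halt.
Total executed instructions: 41.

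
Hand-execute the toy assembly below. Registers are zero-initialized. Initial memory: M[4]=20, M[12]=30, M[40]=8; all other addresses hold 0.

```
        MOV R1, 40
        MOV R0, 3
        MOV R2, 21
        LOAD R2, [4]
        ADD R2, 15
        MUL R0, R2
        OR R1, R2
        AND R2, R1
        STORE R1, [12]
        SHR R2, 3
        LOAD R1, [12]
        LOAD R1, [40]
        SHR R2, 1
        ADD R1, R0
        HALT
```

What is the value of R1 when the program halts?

MOV R1, 40 → R1=40
MOV R0, 3 → R0=3
MOV R2, 21 → R2=21
LOAD R2, [4] → R2=M[4]=20
ADD R2, 15 → R2=20+15=35
MUL R0, R2 → R0=3*35=105
OR R1, R2 → R1=40|35=43
AND R2, R1 → R2=35&43=35
STORE R1, [12] → M[12]=43
SHR R2, 3 → R2=35>>3=4
LOAD R1, [12] → R1=M[12]=43
LOAD R1, [40] → R1=M[40]=8
SHR R2, 1 → R2=4>>1=2
ADD R1, R0 → R1=8+105=113
halt.

113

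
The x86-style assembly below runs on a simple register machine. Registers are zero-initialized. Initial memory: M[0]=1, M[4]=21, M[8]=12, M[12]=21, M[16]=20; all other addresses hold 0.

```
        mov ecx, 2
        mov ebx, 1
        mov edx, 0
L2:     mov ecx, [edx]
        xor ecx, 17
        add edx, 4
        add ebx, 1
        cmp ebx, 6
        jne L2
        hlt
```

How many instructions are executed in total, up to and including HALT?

34

ecx=2
ebx=1
edx=0
ecx=M[0]=1
ecx=1^17=16
edx=0+4=4
ebx=1+1=2
cmp ebx, 6  (cmp 2,6)
jne L2: taken
ecx=M[4]=21
ecx=21^17=4
edx=4+4=8
ebx=2+1=3
cmp ebx, 6  (cmp 3,6)
jne L2: taken
ecx=M[8]=12
ecx=12^17=29
edx=8+4=12
ebx=3+1=4
cmp ebx, 6  (cmp 4,6)
jne L2: taken
ecx=M[12]=21
ecx=21^17=4
edx=12+4=16
ebx=4+1=5
cmp ebx, 6  (cmp 5,6)
jne L2: taken
ecx=M[16]=20
ecx=20^17=5
edx=16+4=20
ebx=5+1=6
cmp ebx, 6  (cmp 6,6)
jne L2: not taken
halt.
Total executed instructions: 34.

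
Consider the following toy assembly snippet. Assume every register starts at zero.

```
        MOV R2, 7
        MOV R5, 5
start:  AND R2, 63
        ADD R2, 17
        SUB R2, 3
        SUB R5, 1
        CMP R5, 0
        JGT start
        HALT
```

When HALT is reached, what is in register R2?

77

R2=7
R5=5
R2=7&63=7
R2=7+17=24
R2=24-3=21
R5=5-1=4
CMP R5, 0  (cmp 4,0)
JGT start: taken
R2=21&63=21
R2=21+17=38
R2=38-3=35
R5=4-1=3
CMP R5, 0  (cmp 3,0)
JGT start: taken
R2=35&63=35
R2=35+17=52
R2=52-3=49
R5=3-1=2
CMP R5, 0  (cmp 2,0)
JGT start: taken
R2=49&63=49
R2=49+17=66
R2=66-3=63
R5=2-1=1
CMP R5, 0  (cmp 1,0)
JGT start: taken
R2=63&63=63
R2=63+17=80
R2=80-3=77
R5=1-1=0
CMP R5, 0  (cmp 0,0)
JGT start: not taken
halt.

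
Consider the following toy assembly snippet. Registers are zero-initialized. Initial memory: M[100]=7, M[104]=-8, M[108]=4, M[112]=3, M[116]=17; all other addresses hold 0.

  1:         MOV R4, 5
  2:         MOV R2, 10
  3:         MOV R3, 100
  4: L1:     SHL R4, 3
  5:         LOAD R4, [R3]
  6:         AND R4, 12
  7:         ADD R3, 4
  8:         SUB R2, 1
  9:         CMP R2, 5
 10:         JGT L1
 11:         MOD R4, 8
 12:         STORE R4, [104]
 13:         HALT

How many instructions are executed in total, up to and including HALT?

41

R4=5
R2=10
R3=100
R4=5<<3=40
R4=M[100]=7
R4=7&12=4
R3=100+4=104
R2=10-1=9
CMP R2, 5  (cmp 9,5)
JGT L1: taken
R4=4<<3=32
R4=M[104]=-8
R4=(-8)&12=8
R3=104+4=108
R2=9-1=8
CMP R2, 5  (cmp 8,5)
JGT L1: taken
R4=8<<3=64
R4=M[108]=4
R4=4&12=4
R3=108+4=112
R2=8-1=7
CMP R2, 5  (cmp 7,5)
JGT L1: taken
R4=4<<3=32
R4=M[112]=3
R4=3&12=0
R3=112+4=116
R2=7-1=6
CMP R2, 5  (cmp 6,5)
JGT L1: taken
R4=0<<3=0
R4=M[116]=17
R4=17&12=0
R3=116+4=120
R2=6-1=5
CMP R2, 5  (cmp 5,5)
JGT L1: not taken
R4=0%8=0
STORE R4, [104] → M[104]=0
halt.
Total executed instructions: 41.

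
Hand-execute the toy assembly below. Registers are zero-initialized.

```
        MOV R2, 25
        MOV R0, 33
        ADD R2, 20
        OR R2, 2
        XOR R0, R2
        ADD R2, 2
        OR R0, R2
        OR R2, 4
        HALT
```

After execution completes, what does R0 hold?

63

after MOV R2, 25: R2=25
after MOV R0, 33: R0=33
after ADD R2, 20: R2=25+20=45
after OR R2, 2: R2=45|2=47
after XOR R0, R2: R0=33^47=14
after ADD R2, 2: R2=47+2=49
after OR R0, R2: R0=14|49=63
after OR R2, 4: R2=49|4=53
halt.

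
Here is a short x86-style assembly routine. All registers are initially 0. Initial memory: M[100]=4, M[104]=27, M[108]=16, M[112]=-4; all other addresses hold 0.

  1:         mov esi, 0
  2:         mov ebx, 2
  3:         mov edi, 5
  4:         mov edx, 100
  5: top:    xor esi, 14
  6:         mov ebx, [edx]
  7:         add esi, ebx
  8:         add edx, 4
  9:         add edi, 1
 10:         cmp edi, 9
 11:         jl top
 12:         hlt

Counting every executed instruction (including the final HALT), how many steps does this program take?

esi=0
ebx=2
edi=5
edx=100
esi=0^14=14
ebx=M[100]=4
esi=14+4=18
edx=100+4=104
edi=5+1=6
cmp edi, 9  (cmp 6,9)
jl top: taken
esi=18^14=28
ebx=M[104]=27
esi=28+27=55
edx=104+4=108
edi=6+1=7
cmp edi, 9  (cmp 7,9)
jl top: taken
esi=55^14=57
ebx=M[108]=16
esi=57+16=73
edx=108+4=112
edi=7+1=8
cmp edi, 9  (cmp 8,9)
jl top: taken
esi=73^14=71
ebx=M[112]=-4
esi=71+(-4)=67
edx=112+4=116
edi=8+1=9
cmp edi, 9  (cmp 9,9)
jl top: not taken
halt.
Total executed instructions: 33.

33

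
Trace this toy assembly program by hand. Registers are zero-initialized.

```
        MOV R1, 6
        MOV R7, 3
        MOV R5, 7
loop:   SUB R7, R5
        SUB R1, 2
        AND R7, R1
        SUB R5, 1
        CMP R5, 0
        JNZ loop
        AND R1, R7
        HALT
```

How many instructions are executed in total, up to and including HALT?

47

R1=6
R7=3
R5=7
R7=3-7=-4
R1=6-2=4
R7=(-4)&4=4
R5=7-1=6
CMP R5, 0  (cmp 6,0)
JNZ loop: taken
R7=4-6=-2
R1=4-2=2
R7=(-2)&2=2
R5=6-1=5
CMP R5, 0  (cmp 5,0)
JNZ loop: taken
R7=2-5=-3
R1=2-2=0
R7=(-3)&0=0
R5=5-1=4
CMP R5, 0  (cmp 4,0)
JNZ loop: taken
R7=0-4=-4
R1=0-2=-2
R7=(-4)&(-2)=-4
R5=4-1=3
CMP R5, 0  (cmp 3,0)
JNZ loop: taken
R7=(-4)-3=-7
R1=(-2)-2=-4
R7=(-7)&(-4)=-8
R5=3-1=2
CMP R5, 0  (cmp 2,0)
JNZ loop: taken
R7=(-8)-2=-10
R1=(-4)-2=-6
R7=(-10)&(-6)=-14
R5=2-1=1
CMP R5, 0  (cmp 1,0)
JNZ loop: taken
R7=(-14)-1=-15
R1=(-6)-2=-8
R7=(-15)&(-8)=-16
R5=1-1=0
CMP R5, 0  (cmp 0,0)
JNZ loop: not taken
R1=(-8)&(-16)=-16
halt.
Total executed instructions: 47.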